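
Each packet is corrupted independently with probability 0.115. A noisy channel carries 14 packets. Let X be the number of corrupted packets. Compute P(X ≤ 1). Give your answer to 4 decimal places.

X ~ Binomial(14, 0.115); P(X ≤ 1) = Σ C(14,k) p^k (1−p)^(14−k) over k:
  k=0: C(14,0)·0.115^0·0.885^14 = 0.180803
  k=1: C(14,1)·0.115^1·0.885^13 = 0.328919
Total = 0.509722

0.5097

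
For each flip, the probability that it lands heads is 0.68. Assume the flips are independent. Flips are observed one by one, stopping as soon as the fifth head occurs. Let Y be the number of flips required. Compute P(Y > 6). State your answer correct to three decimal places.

Needing more than 6 flips ⇔ fewer than 5 successes in the first 6. With X ~ Binomial(6, 0.68), P(Y > 6) = P(X ≤ 4).
  k=0: C(6,0)·0.68^0·0.32^6 = 0.00107
  k=1: C(6,1)·0.68^1·0.32^5 = 0.01369
  k=2: C(6,2)·0.68^2·0.32^4 = 0.07273
  k=3: C(6,3)·0.68^3·0.32^3 = 0.20607
  k=4: C(6,4)·0.68^4·0.32^2 = 0.32842
P(X ≤ 4) = 0.62198

0.622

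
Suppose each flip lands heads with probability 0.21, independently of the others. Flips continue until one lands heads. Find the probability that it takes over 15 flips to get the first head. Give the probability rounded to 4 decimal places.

Y = number of flips to the first success; geometric, p = 0.21.
P(Y > 15) = P(first 15 all fail) = (1−p)^15 = 0.029134

0.0291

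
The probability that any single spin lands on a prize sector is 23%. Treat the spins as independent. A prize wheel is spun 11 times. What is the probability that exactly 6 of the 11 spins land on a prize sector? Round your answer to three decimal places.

0.019

X ~ Binomial(n=11, p=0.23).
P(X=6) = C(11,6) · p^6 · (1−p)^5
= 462 · 0.00014804 · 0.27068 = 0.01851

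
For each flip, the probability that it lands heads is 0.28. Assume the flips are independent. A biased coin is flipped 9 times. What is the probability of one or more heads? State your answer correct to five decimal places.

0.94800

P(at least one) = 1 − P(none) = 1 − (1 − 0.28)^9
= 1 − 0.0519987 = 0.9480013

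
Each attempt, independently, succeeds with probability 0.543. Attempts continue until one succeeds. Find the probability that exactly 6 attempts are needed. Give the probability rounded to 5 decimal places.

Geometric (trials to first success), p = 0.543.
P(Y = 6) = (1−p)^5 · p = 0.019933 · 0.543 = 0.0108238

0.01082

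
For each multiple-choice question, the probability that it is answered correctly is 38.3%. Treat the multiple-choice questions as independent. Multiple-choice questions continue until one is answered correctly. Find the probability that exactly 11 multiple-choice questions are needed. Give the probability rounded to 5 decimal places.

0.00306

Geometric (trials to first success), p = 0.383.
P(Y = 11) = (1−p)^10 · p = 0.0079956 · 0.383 = 0.0030623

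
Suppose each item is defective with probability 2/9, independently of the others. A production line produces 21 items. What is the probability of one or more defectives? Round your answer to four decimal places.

0.9949

P(at least one) = 1 − P(none) = 1 − (1 − 0.222222)^21
= 1 − 0.005105 = 0.994895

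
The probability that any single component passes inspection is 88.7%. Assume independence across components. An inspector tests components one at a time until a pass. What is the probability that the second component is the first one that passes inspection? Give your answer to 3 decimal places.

Geometric (trials to first success), p = 0.887.
P(Y = 2) = (1−p)^1 · p = 0.113 · 0.887 = 0.10023

0.100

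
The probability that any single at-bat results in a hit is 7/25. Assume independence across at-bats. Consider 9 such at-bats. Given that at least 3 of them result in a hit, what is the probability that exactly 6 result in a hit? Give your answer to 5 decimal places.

X ~ Binomial(9, 0.28). Want P(X=6 | X≥3) = P(X=6) / P(X≥3).
P(X=6) = C(9,6)·0.28^6·0.72^3 = 0.0151086
P(X≥3) = 1 − 0.0519987 − 0.1819954 − 0.2831040 = 0.4829018
Ratio = 0.0151086 / 0.4829018 = 0.0312872

0.03129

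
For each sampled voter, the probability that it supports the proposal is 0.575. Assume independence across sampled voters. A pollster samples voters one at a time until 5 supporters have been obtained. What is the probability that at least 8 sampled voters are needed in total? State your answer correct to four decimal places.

Needing more than 7 sampled voters ⇔ fewer than 5 successes in the first 7. With X ~ Binomial(7, 0.575), P(Y > 7) = P(X ≤ 4).
  k=0: C(7,0)·0.575^0·0.425^7 = 0.002505
  k=1: C(7,1)·0.575^1·0.425^6 = 0.023719
  k=2: C(7,2)·0.575^2·0.425^5 = 0.096272
  k=3: C(7,3)·0.575^3·0.425^4 = 0.217084
  k=4: C(7,4)·0.575^4·0.425^3 = 0.293702
P(X ≤ 4) = 0.633281

0.6333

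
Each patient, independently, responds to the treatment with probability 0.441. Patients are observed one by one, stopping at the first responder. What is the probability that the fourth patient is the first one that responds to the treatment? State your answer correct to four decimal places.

0.0770

Geometric (trials to first success), p = 0.441.
P(Y = 4) = (1−p)^3 · p = 0.17468 · 0.441 = 0.077033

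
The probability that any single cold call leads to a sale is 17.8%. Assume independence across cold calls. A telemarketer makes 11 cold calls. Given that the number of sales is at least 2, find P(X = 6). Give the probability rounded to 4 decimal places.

X ~ Binomial(11, 0.178). Want P(X=6 | X≥2) = P(X=6) / P(X≥2).
P(X=6) = C(11,6)·0.178^6·0.822^5 = 0.005515
P(X≥2) = 1 − 0.115768 − 0.275760 = 0.608472
Ratio = 0.005515 / 0.608472 = 0.009063

0.0091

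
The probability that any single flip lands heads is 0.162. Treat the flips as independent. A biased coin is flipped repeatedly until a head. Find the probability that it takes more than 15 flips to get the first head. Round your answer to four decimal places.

Y = number of flips to the first success; geometric, p = 0.162.
P(Y > 15) = P(first 15 all fail) = (1−p)^15 = 0.070577

0.0706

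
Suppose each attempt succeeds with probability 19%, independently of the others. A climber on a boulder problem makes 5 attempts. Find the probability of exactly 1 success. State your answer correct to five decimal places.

0.40894

X ~ Binomial(n=5, p=0.19).
P(X=1) = C(5,1) · p^1 · (1−p)^4
= 5 · 0.19 · 0.43047 = 0.4089438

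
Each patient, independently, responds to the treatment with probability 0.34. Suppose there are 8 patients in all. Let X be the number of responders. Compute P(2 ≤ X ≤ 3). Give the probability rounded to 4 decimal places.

0.5432

X ~ Binomial(8, 0.34); P(2 ≤ X ≤ 3) = Σ C(8,k) p^k (1−p)^(8−k) over k:
  k=2: C(8,2)·0.34^2·0.66^6 = 0.267534
  k=3: C(8,3)·0.34^3·0.66^5 = 0.275641
Total = 0.543176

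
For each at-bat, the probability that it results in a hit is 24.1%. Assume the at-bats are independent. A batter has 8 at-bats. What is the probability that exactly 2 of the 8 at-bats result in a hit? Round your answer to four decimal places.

0.3109

X ~ Binomial(n=8, p=0.241).
P(X=2) = C(8,2) · p^2 · (1−p)^6
= 28 · 0.058081 · 0.19118 = 0.310916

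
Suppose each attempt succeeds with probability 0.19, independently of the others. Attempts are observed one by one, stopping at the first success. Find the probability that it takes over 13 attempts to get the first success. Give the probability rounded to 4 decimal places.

Y = number of attempts to the first success; geometric, p = 0.19.
P(Y > 13) = P(first 13 all fail) = (1−p)^13 = 0.064611

0.0646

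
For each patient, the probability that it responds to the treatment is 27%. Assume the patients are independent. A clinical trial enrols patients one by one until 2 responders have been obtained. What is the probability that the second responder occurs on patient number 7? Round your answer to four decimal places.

0.0907

Y = trial on which the second success occurs; negative binomial, r=2, p=0.27.
P(Y=7) = C(6,1) · p^2 · (1−p)^5
= 6 · 0.0729 · 0.20731 = 0.090676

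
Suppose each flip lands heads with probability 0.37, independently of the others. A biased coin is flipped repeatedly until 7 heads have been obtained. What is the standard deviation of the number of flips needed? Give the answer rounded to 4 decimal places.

Y = total flips until the seventh success; negative binomial with r=7, p=0.37.
SD(Y) = √[r(1−p)/p²] = √(32.213294) = 5.675676

5.6757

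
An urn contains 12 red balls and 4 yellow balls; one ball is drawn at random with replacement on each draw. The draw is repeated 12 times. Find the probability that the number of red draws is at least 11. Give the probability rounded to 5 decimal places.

0.15838

X ~ Binomial(12, 0.75); P(X ≥ 11) = Σ C(12,k) p^k (1−p)^(12−k) over k:
  k=11: C(12,11)·0.75^11·0.25^1 = 0.1267054
  k=12: C(12,12)·0.75^12·0.25^0 = 0.0316764
Total = 0.1583818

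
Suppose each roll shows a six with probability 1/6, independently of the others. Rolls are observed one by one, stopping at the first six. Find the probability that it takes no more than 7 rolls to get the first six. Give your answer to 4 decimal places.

Y = number of rolls to the first success; geometric, p = 0.166667.
P(Y ≤ 7) = 1 − (1−p)^7 = 1 − 0.279082 = 0.720918

0.7209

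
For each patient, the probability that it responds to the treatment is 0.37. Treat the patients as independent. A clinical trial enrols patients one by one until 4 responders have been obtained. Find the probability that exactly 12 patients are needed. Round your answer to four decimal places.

0.0767

Y = trial on which the fourth success occurs; negative binomial, r=4, p=0.37.
P(Y=12) = C(11,3) · p^4 · (1−p)^8
= 165 · 0.018742 · 0.024816 = 0.076739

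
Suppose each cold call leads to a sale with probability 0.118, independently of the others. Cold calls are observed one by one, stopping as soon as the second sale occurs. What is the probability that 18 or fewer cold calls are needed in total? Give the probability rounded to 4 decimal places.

Finishing within 18 cold calls ⇔ at least 2 successes in the first 18. With X ~ Binomial(18, 0.118), P(Y ≤ 18) = 1 − P(X ≤ 1).
  k=0: C(18,0)·0.118^0·0.882^18 = 0.104336
  k=1: C(18,1)·0.118^1·0.882^17 = 0.251258
1 − 0.355594 = 0.644406

0.6444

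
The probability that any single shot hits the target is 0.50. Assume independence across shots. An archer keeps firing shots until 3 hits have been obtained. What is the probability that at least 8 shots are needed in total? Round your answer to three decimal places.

Needing more than 7 shots ⇔ fewer than 3 successes in the first 7. With X ~ Binomial(7, 0.50), P(Y > 7) = P(X ≤ 2).
  k=0: C(7,0)·0.50^0·0.50^7 = 0.00781
  k=1: C(7,1)·0.50^1·0.50^6 = 0.05469
  k=2: C(7,2)·0.50^2·0.50^5 = 0.16406
P(X ≤ 2) = 0.22656

0.227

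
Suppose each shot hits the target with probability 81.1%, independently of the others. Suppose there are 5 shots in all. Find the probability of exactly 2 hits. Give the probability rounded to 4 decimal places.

X ~ Binomial(n=5, p=0.811).
P(X=2) = C(5,2) · p^2 · (1−p)^3
= 10 · 0.65772 · 0.0067513 = 0.044405

0.0444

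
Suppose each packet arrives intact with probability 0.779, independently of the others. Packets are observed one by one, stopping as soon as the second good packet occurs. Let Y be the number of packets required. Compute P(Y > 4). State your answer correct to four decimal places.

Needing more than 4 packets ⇔ fewer than 2 successes in the first 4. With X ~ Binomial(4, 0.779), P(Y > 4) = P(X ≤ 1).
  k=0: C(4,0)·0.779^0·0.221^4 = 0.002385
  k=1: C(4,1)·0.779^1·0.221^3 = 0.033634
P(X ≤ 1) = 0.036019

0.0360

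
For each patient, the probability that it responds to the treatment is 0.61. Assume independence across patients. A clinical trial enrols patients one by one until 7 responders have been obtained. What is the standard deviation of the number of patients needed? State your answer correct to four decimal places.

2.7086

Y = total patients until the seventh success; negative binomial with r=7, p=0.61.
SD(Y) = √[r(1−p)/p²] = √(7.336737) = 2.708641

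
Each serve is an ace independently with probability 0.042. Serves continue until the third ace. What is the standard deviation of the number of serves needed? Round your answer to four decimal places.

40.3640

Y = total serves until the third success; negative binomial with r=3, p=0.042.
SD(Y) = √[r(1−p)/p²] = √(1629.251701) = 40.363990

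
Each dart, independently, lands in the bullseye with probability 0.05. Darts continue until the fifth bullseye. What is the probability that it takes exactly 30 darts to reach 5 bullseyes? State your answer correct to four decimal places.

Y = trial on which the fifth success occurs; negative binomial, r=5, p=0.05.
P(Y=30) = C(29,4) · p^5 · (1−p)^25
= 23751 · 3.125e-07 · 0.27739 = 0.002059

0.0021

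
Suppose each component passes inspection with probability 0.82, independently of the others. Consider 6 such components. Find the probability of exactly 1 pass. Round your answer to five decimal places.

0.00093

X ~ Binomial(n=6, p=0.82).
P(X=1) = C(6,1) · p^1 · (1−p)^5
= 6 · 0.82 · 0.00018896 = 0.0009297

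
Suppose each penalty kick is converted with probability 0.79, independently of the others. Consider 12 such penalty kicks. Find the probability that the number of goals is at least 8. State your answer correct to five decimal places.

0.91341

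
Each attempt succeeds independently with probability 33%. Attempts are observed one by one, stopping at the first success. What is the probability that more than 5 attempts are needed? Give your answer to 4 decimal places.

Y = number of attempts to the first success; geometric, p = 0.33.
P(Y > 5) = P(first 5 all fail) = (1−p)^5 = 0.135013

0.1350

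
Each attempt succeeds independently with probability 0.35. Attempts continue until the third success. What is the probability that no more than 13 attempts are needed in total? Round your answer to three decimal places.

0.887

Finishing within 13 attempts ⇔ at least 3 successes in the first 13. With X ~ Binomial(13, 0.35), P(Y ≤ 13) = 1 − P(X ≤ 2).
  k=0: C(13,0)·0.35^0·0.65^13 = 0.00370
  k=1: C(13,1)·0.35^1·0.65^12 = 0.02588
  k=2: C(13,2)·0.35^2·0.65^11 = 0.08361
1 − 0.11319 = 0.88681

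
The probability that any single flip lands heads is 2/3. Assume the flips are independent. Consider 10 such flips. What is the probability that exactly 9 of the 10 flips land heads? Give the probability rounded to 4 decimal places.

0.0867

X ~ Binomial(n=10, p=0.666667).
P(X=9) = C(10,9) · p^9 · (1−p)^1
= 10 · 0.026012 · 0.33333 = 0.086708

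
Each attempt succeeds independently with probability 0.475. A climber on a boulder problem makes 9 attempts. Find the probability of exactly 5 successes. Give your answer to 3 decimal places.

0.231

X ~ Binomial(n=9, p=0.475).
P(X=5) = C(9,5) · p^5 · (1−p)^4
= 126 · 0.024181 · 0.075969 = 0.23146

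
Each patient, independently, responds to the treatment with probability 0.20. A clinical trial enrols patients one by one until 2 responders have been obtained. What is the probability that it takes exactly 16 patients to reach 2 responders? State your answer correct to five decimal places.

Y = trial on which the second success occurs; negative binomial, r=2, p=0.20.
P(Y=16) = C(15,1) · p^2 · (1−p)^14
= 15 · 0.04 · 0.04398 = 0.0263883

0.02639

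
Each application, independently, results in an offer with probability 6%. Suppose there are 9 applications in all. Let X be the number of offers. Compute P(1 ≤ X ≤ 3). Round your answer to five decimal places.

0.42573

X ~ Binomial(9, 0.06); P(1 ≤ X ≤ 3) = Σ C(9,k) p^k (1−p)^(9−k) over k:
  k=1: C(9,1)·0.06^1·0.94^8 = 0.3291672
  k=2: C(9,2)·0.06^2·0.94^7 = 0.0840427
  k=3: C(9,3)·0.06^3·0.94^6 = 0.0125170
Total = 0.4257269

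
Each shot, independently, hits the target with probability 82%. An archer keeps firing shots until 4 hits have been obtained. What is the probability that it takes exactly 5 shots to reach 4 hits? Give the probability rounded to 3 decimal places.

Y = trial on which the fourth success occurs; negative binomial, r=4, p=0.82.
P(Y=5) = C(4,3) · p^4 · (1−p)^1
= 4 · 0.45212 · 0.18 = 0.32553

0.326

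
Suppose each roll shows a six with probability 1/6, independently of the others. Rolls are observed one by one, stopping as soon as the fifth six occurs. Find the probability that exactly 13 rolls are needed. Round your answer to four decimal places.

Y = trial on which the fifth success occurs; negative binomial, r=5, p=0.166667.
P(Y=13) = C(12,4) · p^5 · (1−p)^8
= 495 · 0.0001286 · 0.23257 = 0.014805

0.0148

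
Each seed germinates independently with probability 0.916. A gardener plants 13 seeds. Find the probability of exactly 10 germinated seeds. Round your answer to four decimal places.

0.0705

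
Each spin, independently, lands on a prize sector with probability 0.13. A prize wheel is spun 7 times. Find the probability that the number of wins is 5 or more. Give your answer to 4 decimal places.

X ~ Binomial(7, 0.13); P(X ≥ 5) = Σ C(7,k) p^k (1−p)^(7−k) over k:
  k=5: C(7,5)·0.13^5·0.87^2 = 0.000590
  k=6: C(7,6)·0.13^6·0.87^1 = 0.000029
  k=7: C(7,7)·0.13^7·0.87^0 = 0.000001
Total = 0.000620

0.0006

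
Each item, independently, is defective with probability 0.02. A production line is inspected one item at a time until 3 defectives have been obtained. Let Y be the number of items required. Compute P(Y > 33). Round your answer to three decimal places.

0.972

Needing more than 33 items ⇔ fewer than 3 successes in the first 33. With X ~ Binomial(33, 0.02), P(Y > 33) = P(X ≤ 2).
  k=0: C(33,0)·0.02^0·0.98^33 = 0.51341
  k=1: C(33,1)·0.02^1·0.98^32 = 0.34576
  k=2: C(33,2)·0.02^2·0.98^31 = 0.11290
P(X ≤ 2) = 0.97207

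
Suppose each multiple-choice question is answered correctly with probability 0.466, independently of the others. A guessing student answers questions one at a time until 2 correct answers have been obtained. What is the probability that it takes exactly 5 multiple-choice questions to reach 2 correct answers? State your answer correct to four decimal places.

0.1323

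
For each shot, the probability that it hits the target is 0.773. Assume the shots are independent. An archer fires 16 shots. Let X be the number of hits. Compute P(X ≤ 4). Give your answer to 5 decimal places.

0.00001

X ~ Binomial(16, 0.773); P(X ≤ 4) = Σ C(16,k) p^k (1−p)^(16−k) over k:
  k=0: C(16,0)·0.773^0·0.227^16 = 0.0000000
  k=1: C(16,1)·0.773^1·0.227^15 = 0.0000000
  k=2: C(16,2)·0.773^2·0.227^14 = 0.0000001
  k=3: C(16,3)·0.773^3·0.227^13 = 0.0000011
  k=4: C(16,4)·0.773^4·0.227^12 = 0.0000122
Total = 0.0000133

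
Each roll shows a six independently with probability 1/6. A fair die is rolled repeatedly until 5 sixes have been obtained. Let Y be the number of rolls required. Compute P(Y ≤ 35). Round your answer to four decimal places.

Finishing within 35 rolls ⇔ at least 5 successes in the first 35. With X ~ Binomial(35, 0.166667), P(Y ≤ 35) = 1 − P(X ≤ 4).
  k=0: C(35,0)·0.166667^0·0.833333^35 = 0.001693
  k=1: C(35,1)·0.166667^1·0.833333^34 = 0.011851
  k=2: C(35,2)·0.166667^2·0.833333^33 = 0.040293
  k=3: C(35,3)·0.166667^3·0.833333^32 = 0.088645
  k=4: C(35,4)·0.166667^4·0.833333^31 = 0.141833
1 − 0.284315 = 0.715685

0.7157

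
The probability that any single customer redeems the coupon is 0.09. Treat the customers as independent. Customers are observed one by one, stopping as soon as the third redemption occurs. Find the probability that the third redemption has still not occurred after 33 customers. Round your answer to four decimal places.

0.4196

Needing more than 33 customers ⇔ fewer than 3 successes in the first 33. With X ~ Binomial(33, 0.09), P(Y > 33) = P(X ≤ 2).
  k=0: C(33,0)·0.09^0·0.91^33 = 0.044501
  k=1: C(33,1)·0.09^1·0.91^32 = 0.145238
  k=2: C(33,2)·0.09^2·0.91^31 = 0.229828
P(X ≤ 2) = 0.419566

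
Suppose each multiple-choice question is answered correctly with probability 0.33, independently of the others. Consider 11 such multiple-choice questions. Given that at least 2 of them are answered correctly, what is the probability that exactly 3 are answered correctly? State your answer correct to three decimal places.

X ~ Binomial(11, 0.33). Want P(X=3 | X≥2) = P(X=3) / P(X≥2).
P(X=3) = C(11,3)·0.33^3·0.67^8 = 0.24078
P(X≥2) = 1 − 0.01221 − 0.06617 = 0.92162
Ratio = 0.24078 / 0.92162 = 0.26126

0.261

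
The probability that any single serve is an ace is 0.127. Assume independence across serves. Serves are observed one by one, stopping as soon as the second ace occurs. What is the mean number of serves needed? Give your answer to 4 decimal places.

15.7480

Y = total serves until the second success; negative binomial with r=2, p=0.127.
E[Y] = r / p = 2 / 0.127 = 15.748031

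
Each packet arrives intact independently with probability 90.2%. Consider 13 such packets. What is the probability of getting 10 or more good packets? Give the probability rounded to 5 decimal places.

X ~ Binomial(13, 0.902); P(X ≥ 10) = Σ C(13,k) p^k (1−p)^(13−k) over k:
  k=10: C(13,10)·0.902^10·0.098^3 = 0.0959643
  k=11: C(13,11)·0.902^11·0.098^2 = 0.2408899
  k=12: C(13,12)·0.902^12·0.098^1 = 0.3695284
  k=13: C(13,13)·0.902^13·0.098^0 = 0.2616285
Total = 0.9680111

0.96801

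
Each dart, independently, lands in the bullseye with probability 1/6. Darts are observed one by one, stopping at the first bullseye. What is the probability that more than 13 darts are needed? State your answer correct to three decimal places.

0.093

Y = number of darts to the first success; geometric, p = 0.166667.
P(Y > 13) = P(first 13 all fail) = (1−p)^13 = 0.09346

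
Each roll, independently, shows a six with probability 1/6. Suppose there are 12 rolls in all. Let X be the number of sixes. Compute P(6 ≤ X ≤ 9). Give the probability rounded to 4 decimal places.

X ~ Binomial(12, 0.166667); P(6 ≤ X ≤ 9) = Σ C(12,k) p^k (1−p)^(12−k) over k:
  k=6: C(12,6)·0.166667^6·0.833333^6 = 0.006632
  k=7: C(12,7)·0.166667^7·0.833333^5 = 0.001137
  k=8: C(12,8)·0.166667^8·0.833333^4 = 0.000142
  k=9: C(12,9)·0.166667^9·0.833333^3 = 0.000013
Total = 0.007924

0.0079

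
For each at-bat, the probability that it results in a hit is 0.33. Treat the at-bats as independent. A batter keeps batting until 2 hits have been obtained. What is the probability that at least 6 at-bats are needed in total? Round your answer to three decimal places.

0.468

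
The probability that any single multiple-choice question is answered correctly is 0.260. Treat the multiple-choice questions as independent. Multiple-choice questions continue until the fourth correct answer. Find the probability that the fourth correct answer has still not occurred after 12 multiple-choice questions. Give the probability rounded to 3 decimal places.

Needing more than 12 multiple-choice questions ⇔ fewer than 4 successes in the first 12. With X ~ Binomial(12, 0.26), P(Y > 12) = P(X ≤ 3).
  k=0: C(12,0)·0.26^0·0.74^12 = 0.02696
  k=1: C(12,1)·0.26^1·0.74^11 = 0.11369
  k=2: C(12,2)·0.26^2·0.74^10 = 0.21969
  k=3: C(12,3)·0.26^3·0.74^9 = 0.25729
P(X ≤ 3) = 0.61763

0.618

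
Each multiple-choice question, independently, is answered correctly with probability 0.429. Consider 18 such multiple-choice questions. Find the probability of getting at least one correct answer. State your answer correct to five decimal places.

0.99996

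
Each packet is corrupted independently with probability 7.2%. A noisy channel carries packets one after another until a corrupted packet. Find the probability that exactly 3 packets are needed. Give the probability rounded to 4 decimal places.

Geometric (trials to first success), p = 0.072.
P(Y = 3) = (1−p)^2 · p = 0.86118 · 0.072 = 0.062005

0.0620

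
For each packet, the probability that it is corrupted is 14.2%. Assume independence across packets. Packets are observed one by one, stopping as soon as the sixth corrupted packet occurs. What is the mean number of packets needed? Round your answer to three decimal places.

Y = total packets until the sixth success; negative binomial with r=6, p=0.142.
E[Y] = r / p = 6 / 0.142 = 42.25352

42.254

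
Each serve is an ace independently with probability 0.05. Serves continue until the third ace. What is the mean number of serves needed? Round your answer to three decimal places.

Y = total serves until the third success; negative binomial with r=3, p=0.05.
E[Y] = r / p = 3 / 0.05 = 60.00000

60.000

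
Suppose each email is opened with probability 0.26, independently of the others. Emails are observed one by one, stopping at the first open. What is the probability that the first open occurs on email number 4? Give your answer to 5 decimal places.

0.10536

Geometric (trials to first success), p = 0.26.
P(Y = 4) = (1−p)^3 · p = 0.40522 · 0.26 = 0.1053582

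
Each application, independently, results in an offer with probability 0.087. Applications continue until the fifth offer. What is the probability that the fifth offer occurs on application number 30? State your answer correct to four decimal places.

Y = trial on which the fifth success occurs; negative binomial, r=5, p=0.087.
P(Y=30) = C(29,4) · p^5 · (1−p)^25
= 23751 · 4.9842e-06 · 0.10275 = 0.012163

0.0122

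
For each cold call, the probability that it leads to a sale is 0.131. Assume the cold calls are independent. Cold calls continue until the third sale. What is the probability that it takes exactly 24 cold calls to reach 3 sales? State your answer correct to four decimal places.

Y = trial on which the third success occurs; negative binomial, r=3, p=0.131.
P(Y=24) = C(23,2) · p^3 · (1−p)^21
= 253 · 0.0022481 · 0.05241 = 0.029809

0.0298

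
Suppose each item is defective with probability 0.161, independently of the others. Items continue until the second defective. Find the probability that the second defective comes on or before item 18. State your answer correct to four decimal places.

0.8110

Finishing within 18 items ⇔ at least 2 successes in the first 18. With X ~ Binomial(18, 0.161), P(Y ≤ 18) = 1 − P(X ≤ 1).
  k=0: C(18,0)·0.161^0·0.839^18 = 0.042434
  k=1: C(18,1)·0.161^1·0.839^17 = 0.146572
1 − 0.189006 = 0.810994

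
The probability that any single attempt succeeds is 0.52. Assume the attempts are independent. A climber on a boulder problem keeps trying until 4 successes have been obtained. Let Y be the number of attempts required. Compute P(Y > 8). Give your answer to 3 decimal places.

Needing more than 8 attempts ⇔ fewer than 4 successes in the first 8. With X ~ Binomial(8, 0.52), P(Y > 8) = P(X ≤ 3).
  k=0: C(8,0)·0.52^0·0.48^8 = 0.00282
  k=1: C(8,1)·0.52^1·0.48^7 = 0.02442
  k=2: C(8,2)·0.52^2·0.48^6 = 0.09260
  k=3: C(8,3)·0.52^3·0.48^5 = 0.20063
P(X ≤ 3) = 0.32047

0.320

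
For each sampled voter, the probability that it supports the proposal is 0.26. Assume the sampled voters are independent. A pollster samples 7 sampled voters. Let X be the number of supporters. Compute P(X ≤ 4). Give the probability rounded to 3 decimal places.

0.985

X ~ Binomial(7, 0.26); P(X ≤ 4) = Σ C(7,k) p^k (1−p)^(7−k) over k:
  k=0: C(7,0)·0.26^0·0.74^7 = 0.12151
  k=1: C(7,1)·0.26^1·0.74^6 = 0.29886
  k=2: C(7,2)·0.26^2·0.74^5 = 0.31501
  k=3: C(7,3)·0.26^3·0.74^4 = 0.18447
  k=4: C(7,4)·0.26^4·0.74^3 = 0.06481
Total = 0.98466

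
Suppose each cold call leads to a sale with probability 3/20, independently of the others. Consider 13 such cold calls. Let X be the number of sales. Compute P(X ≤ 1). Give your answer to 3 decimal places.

0.398

X ~ Binomial(13, 0.15); P(X ≤ 1) = Σ C(13,k) p^k (1−p)^(13−k) over k:
  k=0: C(13,0)·0.15^0·0.85^13 = 0.12091
  k=1: C(13,1)·0.15^1·0.85^12 = 0.27737
Total = 0.39828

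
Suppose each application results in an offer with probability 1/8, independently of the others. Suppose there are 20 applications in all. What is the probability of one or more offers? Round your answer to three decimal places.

0.931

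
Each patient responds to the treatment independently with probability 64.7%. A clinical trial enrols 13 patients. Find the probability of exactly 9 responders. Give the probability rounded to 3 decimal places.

0.221

X ~ Binomial(n=13, p=0.647).
P(X=9) = C(13,9) · p^9 · (1−p)^4
= 715 · 0.019867 · 0.015527 = 0.22057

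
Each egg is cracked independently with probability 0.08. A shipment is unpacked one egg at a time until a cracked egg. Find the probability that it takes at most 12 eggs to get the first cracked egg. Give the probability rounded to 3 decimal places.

Y = number of eggs to the first success; geometric, p = 0.08.
P(Y ≤ 12) = 1 − (1−p)^12 = 1 − 0.36767 = 0.63233

0.632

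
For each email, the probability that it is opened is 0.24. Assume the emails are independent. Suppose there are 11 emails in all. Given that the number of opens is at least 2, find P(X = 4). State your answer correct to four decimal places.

X ~ Binomial(11, 0.24). Want P(X=4 | X≥2) = P(X=4) / P(X≥2).
P(X=4) = C(11,4)·0.24^4·0.76^7 = 0.160344
P(X≥2) = 1 − 0.048860 − 0.169723 = 0.781418
Ratio = 0.160344 / 0.781418 = 0.205197

0.2052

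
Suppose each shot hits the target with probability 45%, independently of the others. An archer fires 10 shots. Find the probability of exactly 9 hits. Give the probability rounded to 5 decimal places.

X ~ Binomial(n=10, p=0.45).
P(X=9) = C(10,9) · p^9 · (1−p)^1
= 10 · 0.00075668 · 0.55 = 0.0041617

0.00416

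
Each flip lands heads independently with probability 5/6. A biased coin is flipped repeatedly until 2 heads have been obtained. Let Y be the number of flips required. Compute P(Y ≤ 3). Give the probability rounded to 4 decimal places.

Finishing within 3 flips ⇔ at least 2 successes in the first 3. With X ~ Binomial(3, 0.833333), P(Y ≤ 3) = 1 − P(X ≤ 1).
  k=0: C(3,0)·0.833333^0·0.166667^3 = 0.004630
  k=1: C(3,1)·0.833333^1·0.166667^2 = 0.069444
1 − 0.074074 = 0.925926

0.9259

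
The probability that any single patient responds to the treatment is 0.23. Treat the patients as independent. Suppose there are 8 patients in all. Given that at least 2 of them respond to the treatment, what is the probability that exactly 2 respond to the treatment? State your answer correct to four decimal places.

0.5312

X ~ Binomial(8, 0.23). Want P(X=2 | X≥2) = P(X=2) / P(X≥2).
P(X=2) = C(8,2)·0.23^2·0.77^6 = 0.308715
P(X≥2) = 1 − 0.123574 − 0.295293 = 0.581134
Ratio = 0.308715 / 0.581134 = 0.531229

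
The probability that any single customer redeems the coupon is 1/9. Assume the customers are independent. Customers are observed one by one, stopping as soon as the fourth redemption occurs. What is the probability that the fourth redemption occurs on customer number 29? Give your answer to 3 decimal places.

0.026

Y = trial on which the fourth success occurs; negative binomial, r=4, p=0.111111.
P(Y=29) = C(28,3) · p^4 · (1−p)^25
= 3276 · 0.00015242 · 0.052624 = 0.02628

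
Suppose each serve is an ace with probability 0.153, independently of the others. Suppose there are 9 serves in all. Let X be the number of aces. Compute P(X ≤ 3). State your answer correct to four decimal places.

0.9638

X ~ Binomial(9, 0.153); P(X ≤ 3) = Σ C(9,k) p^k (1−p)^(9−k) over k:
  k=0: C(9,0)·0.153^0·0.847^9 = 0.224363
  k=1: C(9,1)·0.153^1·0.847^8 = 0.364755
  k=2: C(9,2)·0.153^2·0.847^7 = 0.263554
  k=3: C(9,3)·0.153^3·0.847^6 = 0.111085
Total = 0.963756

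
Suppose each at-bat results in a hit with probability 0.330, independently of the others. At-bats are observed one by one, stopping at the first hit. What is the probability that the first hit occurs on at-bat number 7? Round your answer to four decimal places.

0.0299

Geometric (trials to first success), p = 0.33.
P(Y = 7) = (1−p)^6 · p = 0.090458 · 0.33 = 0.029851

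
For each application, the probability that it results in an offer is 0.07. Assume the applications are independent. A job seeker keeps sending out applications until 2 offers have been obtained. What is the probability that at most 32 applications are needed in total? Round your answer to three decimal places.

0.666

Finishing within 32 applications ⇔ at least 2 successes in the first 32. With X ~ Binomial(32, 0.07), P(Y ≤ 32) = 1 − P(X ≤ 1).
  k=0: C(32,0)·0.07^0·0.93^32 = 0.09805
  k=1: C(32,1)·0.07^1·0.93^31 = 0.23617
1 − 0.33422 = 0.66578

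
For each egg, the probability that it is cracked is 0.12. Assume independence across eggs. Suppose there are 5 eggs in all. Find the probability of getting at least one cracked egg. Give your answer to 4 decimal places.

P(at least one) = 1 − P(none) = 1 − (1 − 0.12)^5
= 1 − 0.527732 = 0.472268

0.4723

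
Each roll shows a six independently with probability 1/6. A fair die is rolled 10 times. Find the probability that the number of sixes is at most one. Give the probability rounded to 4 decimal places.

0.4845

X ~ Binomial(10, 0.166667); P(X ≤ 1) = Σ C(10,k) p^k (1−p)^(10−k) over k:
  k=0: C(10,0)·0.166667^0·0.833333^10 = 0.161506
  k=1: C(10,1)·0.166667^1·0.833333^9 = 0.323011
Total = 0.484517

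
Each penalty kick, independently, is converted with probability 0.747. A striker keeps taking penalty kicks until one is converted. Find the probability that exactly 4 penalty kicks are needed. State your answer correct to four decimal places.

0.0121

Geometric (trials to first success), p = 0.747.
P(Y = 4) = (1−p)^3 · p = 0.016194 · 0.747 = 0.012097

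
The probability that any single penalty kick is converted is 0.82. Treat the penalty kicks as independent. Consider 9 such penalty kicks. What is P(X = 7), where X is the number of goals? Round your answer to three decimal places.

0.291

X ~ Binomial(n=9, p=0.82).
P(X=7) = C(9,7) · p^7 · (1−p)^2
= 36 · 0.24929 · 0.0324 = 0.29077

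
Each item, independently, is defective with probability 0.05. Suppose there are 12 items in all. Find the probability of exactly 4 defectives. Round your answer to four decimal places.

0.0021

X ~ Binomial(n=12, p=0.05).
P(X=4) = C(12,4) · p^4 · (1−p)^8
= 495 · 6.25e-06 · 0.66342 = 0.002052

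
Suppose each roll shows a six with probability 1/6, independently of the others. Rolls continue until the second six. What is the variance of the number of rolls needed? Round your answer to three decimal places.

60.000

Y = total rolls until the second success; negative binomial with r=2, p=0.166667.
Var(Y) = r(1−p)/p² = 2·0.833333 / 0.166667² = 60.00000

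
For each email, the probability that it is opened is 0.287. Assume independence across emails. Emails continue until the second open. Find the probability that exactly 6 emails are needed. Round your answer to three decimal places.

0.106

Y = trial on which the second success occurs; negative binomial, r=2, p=0.287.
P(Y=6) = C(5,1) · p^2 · (1−p)^4
= 5 · 0.082369 · 0.25844 = 0.10644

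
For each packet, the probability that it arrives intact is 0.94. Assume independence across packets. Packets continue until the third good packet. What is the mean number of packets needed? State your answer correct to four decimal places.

3.1915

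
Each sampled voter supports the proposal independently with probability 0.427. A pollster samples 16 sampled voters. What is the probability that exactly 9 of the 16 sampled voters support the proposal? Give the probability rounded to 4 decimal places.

0.1095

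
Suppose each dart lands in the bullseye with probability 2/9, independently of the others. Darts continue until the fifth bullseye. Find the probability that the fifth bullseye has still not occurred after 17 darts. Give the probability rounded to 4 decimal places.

0.6790

Needing more than 17 darts ⇔ fewer than 5 successes in the first 17. With X ~ Binomial(17, 0.222222), P(Y > 17) = P(X ≤ 4).
  k=0: C(17,0)·0.222222^0·0.777778^17 = 0.013949
  k=1: C(17,1)·0.222222^1·0.777778^16 = 0.067752
  k=2: C(17,2)·0.222222^2·0.777778^15 = 0.154863
  k=3: C(17,3)·0.222222^3·0.777778^14 = 0.221232
  k=4: C(17,4)·0.222222^4·0.777778^13 = 0.221232
P(X ≤ 4) = 0.679029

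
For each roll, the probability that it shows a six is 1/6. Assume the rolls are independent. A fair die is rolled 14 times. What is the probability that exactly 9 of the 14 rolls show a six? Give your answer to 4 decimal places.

0.0001

X ~ Binomial(n=14, p=0.166667).
P(X=9) = C(14,9) · p^9 · (1−p)^5
= 2002 · 9.9229e-08 · 0.40188 = 0.000080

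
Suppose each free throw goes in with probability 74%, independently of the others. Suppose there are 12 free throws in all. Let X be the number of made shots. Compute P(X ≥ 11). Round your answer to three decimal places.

0.141

X ~ Binomial(12, 0.74); P(X ≥ 11) = Σ C(12,k) p^k (1−p)^(12−k) over k:
  k=11: C(12,11)·0.74^11·0.26^1 = 0.11369
  k=12: C(12,12)·0.74^12·0.26^0 = 0.02696
Total = 0.14065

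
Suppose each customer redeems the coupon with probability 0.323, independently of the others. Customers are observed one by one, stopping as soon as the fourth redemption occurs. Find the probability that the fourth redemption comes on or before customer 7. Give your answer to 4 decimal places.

0.1578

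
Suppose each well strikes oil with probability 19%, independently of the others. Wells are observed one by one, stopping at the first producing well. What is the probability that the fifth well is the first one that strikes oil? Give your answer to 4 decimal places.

0.0818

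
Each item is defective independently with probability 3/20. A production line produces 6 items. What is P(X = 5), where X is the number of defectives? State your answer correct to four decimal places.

X ~ Binomial(n=6, p=0.15).
P(X=5) = C(6,5) · p^5 · (1−p)^1
= 6 · 7.5937e-05 · 0.85 = 0.000387

0.0004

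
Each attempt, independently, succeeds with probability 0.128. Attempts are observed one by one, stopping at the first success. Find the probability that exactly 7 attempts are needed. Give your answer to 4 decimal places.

Geometric (trials to first success), p = 0.128.
P(Y = 7) = (1−p)^6 · p = 0.43964 · 0.128 = 0.056274

0.0563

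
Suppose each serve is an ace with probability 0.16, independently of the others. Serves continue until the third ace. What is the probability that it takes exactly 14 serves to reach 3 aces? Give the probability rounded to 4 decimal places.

Y = trial on which the third success occurs; negative binomial, r=3, p=0.16.
P(Y=14) = C(13,2) · p^3 · (1−p)^11
= 78 · 0.004096 · 0.14692 = 0.046938

0.0469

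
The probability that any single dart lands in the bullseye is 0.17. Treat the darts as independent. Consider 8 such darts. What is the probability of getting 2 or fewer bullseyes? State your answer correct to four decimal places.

0.8588

X ~ Binomial(8, 0.17); P(X ≤ 2) = Σ C(8,k) p^k (1−p)^(8−k) over k:
  k=0: C(8,0)·0.17^0·0.83^8 = 0.225229
  k=1: C(8,1)·0.17^1·0.83^7 = 0.369050
  k=2: C(8,2)·0.17^2·0.83^6 = 0.264560
Total = 0.858840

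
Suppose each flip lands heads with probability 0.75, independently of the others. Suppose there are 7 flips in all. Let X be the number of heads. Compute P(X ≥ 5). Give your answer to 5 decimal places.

0.75641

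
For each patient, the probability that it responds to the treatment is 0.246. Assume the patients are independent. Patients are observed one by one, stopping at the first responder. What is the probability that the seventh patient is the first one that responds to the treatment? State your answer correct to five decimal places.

Geometric (trials to first success), p = 0.246.
P(Y = 7) = (1−p)^6 · p = 0.18375 · 0.246 = 0.0452026

0.04520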